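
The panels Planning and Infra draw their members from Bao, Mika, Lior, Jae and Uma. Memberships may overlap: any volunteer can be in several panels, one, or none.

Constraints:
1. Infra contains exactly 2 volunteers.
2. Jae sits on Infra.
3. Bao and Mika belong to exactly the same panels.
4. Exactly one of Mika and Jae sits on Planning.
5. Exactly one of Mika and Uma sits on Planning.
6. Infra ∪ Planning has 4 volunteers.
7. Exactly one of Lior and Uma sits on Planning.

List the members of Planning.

Planning = {Bao, Lior, Mika}

From (2): Jae ∈ Infra.
Suppose Bao ∉ Planning: no assignment then satisfies all the clues, so Bao ∈ Planning.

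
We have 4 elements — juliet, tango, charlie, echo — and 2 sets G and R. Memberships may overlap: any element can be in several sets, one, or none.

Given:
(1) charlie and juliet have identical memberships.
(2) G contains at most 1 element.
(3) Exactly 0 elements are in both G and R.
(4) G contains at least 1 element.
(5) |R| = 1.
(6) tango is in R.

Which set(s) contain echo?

From (6): tango ∈ R.
(5): R already has 1, so the rest are out.
Suppose echo ∉ G: no assignment then satisfies all the clues, so echo ∈ G.

echo: G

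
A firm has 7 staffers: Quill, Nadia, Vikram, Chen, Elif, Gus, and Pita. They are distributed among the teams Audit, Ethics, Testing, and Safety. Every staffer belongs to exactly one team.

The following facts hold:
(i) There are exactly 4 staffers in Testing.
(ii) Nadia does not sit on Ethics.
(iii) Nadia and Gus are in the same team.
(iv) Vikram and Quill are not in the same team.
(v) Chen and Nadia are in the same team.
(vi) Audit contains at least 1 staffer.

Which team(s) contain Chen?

Chen: Testing

From (ii): Nadia ∉ Ethics.
(iii): Gus matches Nadia: Gus ∉ Ethics.
(v): Chen matches Nadia: Chen ∉ Ethics.
Suppose Chen ∈ Audit: no assignment then satisfies all the clues, so Chen ∉ Audit.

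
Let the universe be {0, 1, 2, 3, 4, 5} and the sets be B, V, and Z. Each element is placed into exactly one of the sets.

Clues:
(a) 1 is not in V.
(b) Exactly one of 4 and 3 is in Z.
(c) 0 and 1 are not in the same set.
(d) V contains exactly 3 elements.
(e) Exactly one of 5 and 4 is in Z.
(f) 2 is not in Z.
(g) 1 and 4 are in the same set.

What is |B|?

1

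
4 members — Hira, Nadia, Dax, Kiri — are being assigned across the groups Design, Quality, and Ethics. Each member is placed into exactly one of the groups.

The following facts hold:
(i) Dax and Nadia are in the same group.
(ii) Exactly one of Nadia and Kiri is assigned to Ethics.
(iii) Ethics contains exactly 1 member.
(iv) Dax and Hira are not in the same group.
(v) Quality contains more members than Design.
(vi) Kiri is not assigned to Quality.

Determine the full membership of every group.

Design = {Hira}; Quality = {Dax, Nadia}; Ethics = {Kiri}

From (vi): Kiri ∉ Quality.
Suppose Hira ∉ Design: no assignment then satisfies all the clues, so Hira ∈ Design.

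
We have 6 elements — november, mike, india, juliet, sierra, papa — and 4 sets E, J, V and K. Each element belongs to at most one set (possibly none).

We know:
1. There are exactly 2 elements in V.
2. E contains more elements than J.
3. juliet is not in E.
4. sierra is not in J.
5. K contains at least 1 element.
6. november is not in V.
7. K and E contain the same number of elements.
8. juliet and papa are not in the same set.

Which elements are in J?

J = {}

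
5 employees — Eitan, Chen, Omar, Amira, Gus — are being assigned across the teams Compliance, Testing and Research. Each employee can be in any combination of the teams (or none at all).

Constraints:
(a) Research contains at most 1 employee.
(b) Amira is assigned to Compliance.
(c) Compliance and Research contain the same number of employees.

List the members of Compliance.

Compliance = {Amira}

From (b): Amira ∈ Compliance.
Suppose Eitan ∈ Compliance: no assignment then satisfies all the clues, so Eitan ∉ Compliance.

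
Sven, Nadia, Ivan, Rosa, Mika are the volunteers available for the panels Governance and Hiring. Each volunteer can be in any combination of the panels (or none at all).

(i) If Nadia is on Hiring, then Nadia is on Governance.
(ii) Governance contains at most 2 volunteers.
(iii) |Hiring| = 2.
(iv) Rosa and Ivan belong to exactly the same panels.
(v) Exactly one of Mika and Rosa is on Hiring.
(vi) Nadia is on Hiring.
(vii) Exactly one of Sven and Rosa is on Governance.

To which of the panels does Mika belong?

Mika: Hiring

From (vi): Nadia ∈ Hiring.
(i): Nadia ∈ Governance.
Suppose Mika ∈ Governance: no assignment then satisfies all the clues, so Mika ∉ Governance.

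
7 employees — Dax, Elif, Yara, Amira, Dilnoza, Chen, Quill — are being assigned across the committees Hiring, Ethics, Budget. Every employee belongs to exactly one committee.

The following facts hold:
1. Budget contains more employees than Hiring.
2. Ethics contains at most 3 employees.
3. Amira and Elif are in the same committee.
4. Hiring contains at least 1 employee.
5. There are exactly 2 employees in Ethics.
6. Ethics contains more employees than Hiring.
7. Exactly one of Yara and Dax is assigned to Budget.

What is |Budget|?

4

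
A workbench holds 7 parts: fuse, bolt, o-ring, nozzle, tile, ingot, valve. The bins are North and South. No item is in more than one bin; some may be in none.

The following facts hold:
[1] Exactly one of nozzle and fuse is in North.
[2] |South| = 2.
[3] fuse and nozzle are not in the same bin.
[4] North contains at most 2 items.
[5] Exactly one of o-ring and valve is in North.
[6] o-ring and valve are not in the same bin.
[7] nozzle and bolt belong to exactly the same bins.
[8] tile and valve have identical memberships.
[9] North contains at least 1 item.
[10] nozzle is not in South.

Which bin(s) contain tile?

tile: South

From (10): nozzle ∉ South.
(7): bolt matches nozzle: bolt ∉ South.
Suppose tile ∈ North: no assignment then satisfies all the clues, so tile ∉ North.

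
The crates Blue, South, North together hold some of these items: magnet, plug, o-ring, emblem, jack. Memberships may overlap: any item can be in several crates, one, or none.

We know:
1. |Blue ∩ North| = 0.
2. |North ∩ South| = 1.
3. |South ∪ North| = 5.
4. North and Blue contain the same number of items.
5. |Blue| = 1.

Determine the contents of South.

South = {emblem, jack, magnet, o-ring, plug}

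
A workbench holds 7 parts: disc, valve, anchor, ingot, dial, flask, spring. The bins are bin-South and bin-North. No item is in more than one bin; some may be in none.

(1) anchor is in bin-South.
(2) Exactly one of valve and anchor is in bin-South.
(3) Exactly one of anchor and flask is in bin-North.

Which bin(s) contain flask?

From (1): anchor ∈ bin-South.
(2) (exactly one): valve ∉ bin-South.
(3) (exactly one): flask ∈ bin-North.

flask: bin-North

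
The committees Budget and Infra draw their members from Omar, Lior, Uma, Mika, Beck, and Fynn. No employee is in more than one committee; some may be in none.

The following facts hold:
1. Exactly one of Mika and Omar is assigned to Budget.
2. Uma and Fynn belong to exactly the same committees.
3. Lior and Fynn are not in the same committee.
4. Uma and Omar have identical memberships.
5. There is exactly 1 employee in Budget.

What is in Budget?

Budget = {Mika}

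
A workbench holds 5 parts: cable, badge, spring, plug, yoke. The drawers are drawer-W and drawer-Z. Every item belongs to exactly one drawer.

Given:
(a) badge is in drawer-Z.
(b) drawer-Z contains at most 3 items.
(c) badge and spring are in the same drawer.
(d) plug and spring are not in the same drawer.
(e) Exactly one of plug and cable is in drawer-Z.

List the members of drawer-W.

From (a): badge ∈ drawer-Z.
(c): spring matches badge: spring ∉ drawer-W.
(c): spring matches badge: spring ∈ drawer-Z.
(d): plug ∉ drawer-Z.
(e) (exactly one): cable ∈ drawer-Z.
Only one drawer left: plug ∈ drawer-W.
(b): drawer-Z already has 3, so the rest are out.
Only one drawer left: yoke ∈ drawer-W.

drawer-W = {plug, yoke}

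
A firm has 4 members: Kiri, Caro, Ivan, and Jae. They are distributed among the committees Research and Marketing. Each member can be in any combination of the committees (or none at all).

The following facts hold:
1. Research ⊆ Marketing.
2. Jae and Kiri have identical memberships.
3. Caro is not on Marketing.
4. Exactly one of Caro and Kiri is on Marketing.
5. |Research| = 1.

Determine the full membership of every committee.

From (3): Caro ∉ Marketing.
(1) contrapositive: Caro ∉ Research.
(4) (exactly one): Kiri ∈ Marketing.
(2): Jae matches Kiri: Jae ∈ Marketing.
Suppose Kiri ∈ Research: no assignment then satisfies all the clues, so Kiri ∉ Research.

Research = {Ivan}; Marketing = {Ivan, Jae, Kiri}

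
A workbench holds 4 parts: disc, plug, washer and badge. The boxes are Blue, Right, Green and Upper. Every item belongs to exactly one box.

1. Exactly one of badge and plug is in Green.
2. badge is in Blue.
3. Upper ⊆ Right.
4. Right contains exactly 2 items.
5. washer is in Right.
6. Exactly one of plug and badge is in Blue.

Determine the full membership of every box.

Blue = {badge}; Right = {disc, washer}; Green = {plug}; Upper = {}

From (2): badge ∈ Blue.
From (5): washer ∈ Right.
(1) (exactly one): plug ∈ Green.
(4): only 2 candidates remain for Right, so all are in.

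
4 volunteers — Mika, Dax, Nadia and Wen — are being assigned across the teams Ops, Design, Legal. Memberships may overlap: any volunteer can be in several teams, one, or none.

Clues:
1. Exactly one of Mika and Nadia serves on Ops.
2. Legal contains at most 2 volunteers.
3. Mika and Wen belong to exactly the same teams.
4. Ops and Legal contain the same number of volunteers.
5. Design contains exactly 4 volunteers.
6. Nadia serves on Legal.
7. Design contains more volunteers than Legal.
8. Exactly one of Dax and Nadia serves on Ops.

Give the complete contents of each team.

Ops = {Nadia}; Design = {Dax, Mika, Nadia, Wen}; Legal = {Nadia}

From (6): Nadia ∈ Legal.
(5): only 4 candidates remain for Design, so all are in.
Suppose Mika ∈ Ops: no assignment then satisfies all the clues, so Mika ∉ Ops.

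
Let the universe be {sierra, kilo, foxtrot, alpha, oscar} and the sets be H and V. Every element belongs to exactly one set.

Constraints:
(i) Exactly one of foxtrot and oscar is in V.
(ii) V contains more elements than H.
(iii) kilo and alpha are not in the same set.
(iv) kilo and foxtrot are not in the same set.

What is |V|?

3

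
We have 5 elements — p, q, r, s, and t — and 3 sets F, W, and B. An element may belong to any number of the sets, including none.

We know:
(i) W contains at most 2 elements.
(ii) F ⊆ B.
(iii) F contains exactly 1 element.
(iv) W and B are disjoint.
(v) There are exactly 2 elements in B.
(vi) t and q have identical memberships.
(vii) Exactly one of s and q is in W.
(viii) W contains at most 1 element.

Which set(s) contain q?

q: none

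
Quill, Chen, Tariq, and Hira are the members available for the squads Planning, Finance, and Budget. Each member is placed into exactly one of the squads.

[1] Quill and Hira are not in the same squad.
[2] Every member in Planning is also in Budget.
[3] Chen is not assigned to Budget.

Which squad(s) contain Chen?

Chen: Finance

From (3): Chen ∉ Budget.
(2) contrapositive: Chen ∉ Planning.
Only one squad left: Chen ∈ Finance.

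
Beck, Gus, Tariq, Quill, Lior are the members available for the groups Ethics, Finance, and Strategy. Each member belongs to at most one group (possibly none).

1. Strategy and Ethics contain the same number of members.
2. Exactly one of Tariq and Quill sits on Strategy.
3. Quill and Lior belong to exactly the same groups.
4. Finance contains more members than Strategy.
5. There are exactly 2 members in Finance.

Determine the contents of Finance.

Finance = {Lior, Quill}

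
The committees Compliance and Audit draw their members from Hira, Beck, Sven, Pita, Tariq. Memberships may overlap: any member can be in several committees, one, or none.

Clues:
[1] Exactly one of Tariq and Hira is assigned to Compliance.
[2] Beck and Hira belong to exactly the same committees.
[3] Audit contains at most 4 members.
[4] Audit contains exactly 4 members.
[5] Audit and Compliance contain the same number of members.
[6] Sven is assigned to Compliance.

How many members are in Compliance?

4

From (6): Sven ∈ Compliance.
Suppose Hira ∉ Compliance: no assignment then satisfies all the clues, so Hira ∈ Compliance.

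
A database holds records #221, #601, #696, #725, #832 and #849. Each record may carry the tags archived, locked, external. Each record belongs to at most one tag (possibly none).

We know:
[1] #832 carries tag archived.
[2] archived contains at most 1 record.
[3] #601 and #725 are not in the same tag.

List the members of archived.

archived = {#832}

From (1): #832 ∈ archived.
(2): archived already has 1, so the rest are out.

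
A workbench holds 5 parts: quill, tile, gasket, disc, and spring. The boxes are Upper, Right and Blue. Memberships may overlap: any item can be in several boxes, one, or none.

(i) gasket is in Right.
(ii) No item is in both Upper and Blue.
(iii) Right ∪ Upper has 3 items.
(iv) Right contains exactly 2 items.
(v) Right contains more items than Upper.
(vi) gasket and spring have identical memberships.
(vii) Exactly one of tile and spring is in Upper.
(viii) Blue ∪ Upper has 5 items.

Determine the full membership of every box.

From (i): gasket ∈ Right.
(vi): spring matches gasket: spring ∈ Right.
(iv): Right already has 2, so the rest are out.
Suppose quill ∈ Upper: no assignment then satisfies all the clues, so quill ∉ Upper.

Upper = {tile}; Right = {gasket, spring}; Blue = {disc, gasket, quill, spring}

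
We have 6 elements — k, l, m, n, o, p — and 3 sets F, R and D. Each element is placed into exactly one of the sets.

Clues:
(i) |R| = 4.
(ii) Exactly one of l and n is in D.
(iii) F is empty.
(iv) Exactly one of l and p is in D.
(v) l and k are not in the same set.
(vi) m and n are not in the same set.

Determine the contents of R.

R = {k, n, o, p}

(iii): F already has 0, so the rest are out.
Suppose k ∉ R: no assignment then satisfies all the clues, so k ∈ R.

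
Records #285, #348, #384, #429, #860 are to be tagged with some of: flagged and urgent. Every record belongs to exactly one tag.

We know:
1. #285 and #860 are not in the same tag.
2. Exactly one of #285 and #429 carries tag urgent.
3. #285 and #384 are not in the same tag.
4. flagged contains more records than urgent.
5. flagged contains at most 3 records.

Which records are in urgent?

urgent = {#285, #348}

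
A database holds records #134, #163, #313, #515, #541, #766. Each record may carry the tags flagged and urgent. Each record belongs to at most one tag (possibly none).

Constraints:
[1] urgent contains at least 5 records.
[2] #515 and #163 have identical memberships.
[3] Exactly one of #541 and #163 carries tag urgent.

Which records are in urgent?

urgent = {#134, #163, #313, #515, #766}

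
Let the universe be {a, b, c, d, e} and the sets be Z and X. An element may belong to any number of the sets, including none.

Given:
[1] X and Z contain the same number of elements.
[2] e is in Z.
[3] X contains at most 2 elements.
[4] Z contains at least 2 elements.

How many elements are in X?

2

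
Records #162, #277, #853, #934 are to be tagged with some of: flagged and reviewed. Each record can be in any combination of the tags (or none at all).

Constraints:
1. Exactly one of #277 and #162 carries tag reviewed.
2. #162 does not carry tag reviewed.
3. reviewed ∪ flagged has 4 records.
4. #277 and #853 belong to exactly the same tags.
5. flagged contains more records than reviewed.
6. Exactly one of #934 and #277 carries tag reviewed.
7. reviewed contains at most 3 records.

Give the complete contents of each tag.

From (2): #162 ∉ reviewed.
(1) (exactly one): #277 ∈ reviewed.
(4): #853 matches #277: #853 ∈ reviewed.
(6) (exactly one): #934 ∉ reviewed.
Suppose #162 ∉ flagged: no assignment then satisfies all the clues, so #162 ∈ flagged.

flagged = {#162, #277, #853, #934}; reviewed = {#277, #853}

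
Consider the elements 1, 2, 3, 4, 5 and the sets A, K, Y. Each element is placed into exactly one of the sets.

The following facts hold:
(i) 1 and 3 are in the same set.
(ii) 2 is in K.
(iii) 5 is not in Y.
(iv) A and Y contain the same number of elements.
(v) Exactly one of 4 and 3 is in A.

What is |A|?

2

From (ii): 2 ∈ K.
From (iii): 5 ∉ Y.
Suppose 1 ∈ A: no assignment then satisfies all the clues, so 1 ∉ A.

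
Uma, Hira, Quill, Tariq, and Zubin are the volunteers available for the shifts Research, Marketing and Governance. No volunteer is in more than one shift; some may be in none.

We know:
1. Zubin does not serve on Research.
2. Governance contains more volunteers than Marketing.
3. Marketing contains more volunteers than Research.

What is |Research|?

0

From (1): Zubin ∉ Research.
Suppose Uma ∈ Research: no assignment then satisfies all the clues, so Uma ∉ Research.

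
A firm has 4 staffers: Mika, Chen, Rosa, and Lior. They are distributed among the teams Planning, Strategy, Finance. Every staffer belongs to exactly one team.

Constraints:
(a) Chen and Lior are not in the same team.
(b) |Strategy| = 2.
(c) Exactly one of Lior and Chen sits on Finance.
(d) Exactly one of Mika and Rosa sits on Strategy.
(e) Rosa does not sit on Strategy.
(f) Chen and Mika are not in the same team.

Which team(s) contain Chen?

Chen: Finance

From (e): Rosa ∉ Strategy.
(d) (exactly one): Mika ∈ Strategy.
(f): Chen ∉ Strategy.
(b): only 2 candidates remain for Strategy, so all are in.
(c) (exactly one): Chen ∈ Finance.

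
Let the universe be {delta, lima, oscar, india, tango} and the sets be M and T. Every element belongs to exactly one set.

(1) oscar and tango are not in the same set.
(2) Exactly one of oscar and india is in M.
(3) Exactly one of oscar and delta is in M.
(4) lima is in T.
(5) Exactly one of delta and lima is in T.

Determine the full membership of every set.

M = {delta, india, tango}; T = {lima, oscar}

From (4): lima ∈ T.
(5) (exactly one): delta ∉ T.
Only one set left: delta ∈ M.
(3) (exactly one): oscar ∉ M.
Only one set left: oscar ∈ T.
(1): tango ∉ T.
(2) (exactly one): india ∈ M.
Only one set left: tango ∈ M.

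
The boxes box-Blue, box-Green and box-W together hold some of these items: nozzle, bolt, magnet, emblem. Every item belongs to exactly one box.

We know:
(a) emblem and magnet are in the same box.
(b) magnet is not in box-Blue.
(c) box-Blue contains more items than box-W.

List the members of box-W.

From (b): magnet ∉ box-Blue.
(a): emblem matches magnet: emblem ∉ box-Blue.
Suppose nozzle ∈ box-W: no assignment then satisfies all the clues, so nozzle ∉ box-W.

box-W = {}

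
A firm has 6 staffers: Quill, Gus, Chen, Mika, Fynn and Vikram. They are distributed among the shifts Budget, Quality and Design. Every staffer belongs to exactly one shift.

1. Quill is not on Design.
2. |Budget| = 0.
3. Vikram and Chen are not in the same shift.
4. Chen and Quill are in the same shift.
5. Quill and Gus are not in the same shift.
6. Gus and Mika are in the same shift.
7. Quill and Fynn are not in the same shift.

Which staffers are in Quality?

Quality = {Chen, Quill}

From (1): Quill ∉ Design.
(2): Budget already has 0, so the rest are out.
(4): Chen matches Quill: Chen ∉ Design.
Only one shift left: Quill ∈ Quality.
Only one shift left: Chen ∈ Quality.
(3): Vikram ∉ Quality.
(5): Gus ∉ Quality.
(6): Mika matches Gus: Mika ∉ Quality.
(7): Fynn ∉ Quality.
Only one shift left: Gus ∈ Design.
Only one shift left: Mika ∈ Design.
Only one shift left: Vikram ∈ Design.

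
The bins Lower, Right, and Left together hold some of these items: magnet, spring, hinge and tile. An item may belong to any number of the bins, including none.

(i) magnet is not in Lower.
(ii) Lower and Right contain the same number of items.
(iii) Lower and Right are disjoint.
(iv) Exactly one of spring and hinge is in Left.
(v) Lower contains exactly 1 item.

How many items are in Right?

1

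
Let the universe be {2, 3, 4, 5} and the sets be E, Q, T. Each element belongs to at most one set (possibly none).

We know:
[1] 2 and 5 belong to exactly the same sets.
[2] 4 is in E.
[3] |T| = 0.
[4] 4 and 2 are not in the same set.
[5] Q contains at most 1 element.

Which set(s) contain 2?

2: none

From (2): 4 ∈ E.
(3): T already has 0, so the rest are out.
(4): 2 ∉ E.
(1): 5 matches 2: 5 ∉ E.
Suppose 2 ∈ Q: no assignment then satisfies all the clues, so 2 ∉ Q.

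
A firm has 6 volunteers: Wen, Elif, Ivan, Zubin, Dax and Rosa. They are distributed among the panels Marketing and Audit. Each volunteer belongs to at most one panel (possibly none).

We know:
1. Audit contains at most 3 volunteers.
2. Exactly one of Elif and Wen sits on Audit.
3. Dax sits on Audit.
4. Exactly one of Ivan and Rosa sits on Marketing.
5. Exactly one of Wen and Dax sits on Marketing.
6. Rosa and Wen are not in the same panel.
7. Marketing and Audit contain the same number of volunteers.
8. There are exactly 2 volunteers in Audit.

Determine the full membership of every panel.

From (3): Dax ∈ Audit.
(5) (exactly one): Wen ∈ Marketing.
(6): Rosa ∉ Marketing.
(2) (exactly one): Elif ∈ Audit.
(4) (exactly one): Ivan ∈ Marketing.
(8): Audit already has 2, so the rest are out.
Suppose Zubin ∈ Marketing: no assignment then satisfies all the clues, so Zubin ∉ Marketing.

Marketing = {Ivan, Wen}; Audit = {Dax, Elif}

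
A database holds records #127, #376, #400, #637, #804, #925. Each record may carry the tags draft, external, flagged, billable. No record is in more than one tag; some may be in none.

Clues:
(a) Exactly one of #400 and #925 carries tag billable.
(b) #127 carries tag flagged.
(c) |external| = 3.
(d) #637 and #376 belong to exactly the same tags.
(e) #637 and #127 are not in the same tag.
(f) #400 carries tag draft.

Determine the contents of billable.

billable = {#925}

From (b): #127 ∈ flagged.
From (f): #400 ∈ draft.
(a) (exactly one): #925 ∈ billable.
(c): only 3 candidates remain for external, so all are in.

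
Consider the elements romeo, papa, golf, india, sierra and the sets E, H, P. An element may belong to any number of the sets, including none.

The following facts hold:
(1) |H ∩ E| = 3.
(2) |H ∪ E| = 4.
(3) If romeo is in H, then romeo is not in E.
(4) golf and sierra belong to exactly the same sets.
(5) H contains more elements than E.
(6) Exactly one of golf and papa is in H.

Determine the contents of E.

E = {golf, india, sierra}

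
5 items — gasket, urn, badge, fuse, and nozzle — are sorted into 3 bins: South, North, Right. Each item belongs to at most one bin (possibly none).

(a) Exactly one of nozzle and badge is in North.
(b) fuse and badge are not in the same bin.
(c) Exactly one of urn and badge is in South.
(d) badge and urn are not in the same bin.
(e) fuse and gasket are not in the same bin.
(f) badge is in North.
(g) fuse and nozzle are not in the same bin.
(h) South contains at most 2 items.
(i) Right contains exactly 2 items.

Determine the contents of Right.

Right = {gasket, nozzle}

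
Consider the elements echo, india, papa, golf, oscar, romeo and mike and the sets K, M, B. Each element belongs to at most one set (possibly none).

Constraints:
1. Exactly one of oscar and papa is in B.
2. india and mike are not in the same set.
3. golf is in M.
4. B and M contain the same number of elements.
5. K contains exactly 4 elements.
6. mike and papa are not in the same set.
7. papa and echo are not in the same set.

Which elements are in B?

B = {papa}

From (3): golf ∈ M.
Suppose echo ∈ B: no assignment then satisfies all the clues, so echo ∉ B.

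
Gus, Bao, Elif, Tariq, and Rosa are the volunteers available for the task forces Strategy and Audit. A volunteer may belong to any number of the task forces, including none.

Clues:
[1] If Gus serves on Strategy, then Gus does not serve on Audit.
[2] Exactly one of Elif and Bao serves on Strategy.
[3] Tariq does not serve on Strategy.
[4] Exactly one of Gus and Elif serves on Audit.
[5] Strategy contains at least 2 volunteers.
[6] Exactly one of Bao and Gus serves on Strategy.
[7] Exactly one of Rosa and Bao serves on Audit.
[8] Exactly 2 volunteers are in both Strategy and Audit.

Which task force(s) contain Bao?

Bao: none

From (3): Tariq ∉ Strategy.
Suppose Bao ∈ Strategy: no assignment then satisfies all the clues, so Bao ∉ Strategy.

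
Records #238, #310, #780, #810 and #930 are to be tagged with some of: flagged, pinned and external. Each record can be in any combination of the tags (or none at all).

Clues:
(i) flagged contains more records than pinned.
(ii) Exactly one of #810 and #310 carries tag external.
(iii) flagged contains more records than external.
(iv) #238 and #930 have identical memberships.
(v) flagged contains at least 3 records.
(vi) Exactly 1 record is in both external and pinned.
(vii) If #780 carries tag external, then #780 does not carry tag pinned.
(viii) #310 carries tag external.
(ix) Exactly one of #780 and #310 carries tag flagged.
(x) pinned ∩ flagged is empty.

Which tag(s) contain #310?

#310: external, pinned

From (viii): #310 ∈ external.
(ii) (exactly one): #810 ∉ external.
Suppose #310 ∈ flagged: no assignment then satisfies all the clues, so #310 ∉ flagged.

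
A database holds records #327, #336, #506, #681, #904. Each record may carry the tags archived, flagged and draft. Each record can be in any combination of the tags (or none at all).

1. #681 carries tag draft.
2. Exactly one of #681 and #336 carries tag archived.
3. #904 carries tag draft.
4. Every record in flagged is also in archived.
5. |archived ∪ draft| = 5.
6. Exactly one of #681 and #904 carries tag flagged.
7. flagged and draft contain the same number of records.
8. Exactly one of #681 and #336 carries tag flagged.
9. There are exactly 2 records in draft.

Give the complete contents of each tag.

archived = {#327, #336, #506, #904}; flagged = {#336, #904}; draft = {#681, #904}

From (1): #681 ∈ draft.
From (3): #904 ∈ draft.
(9): draft already has 2, so the rest are out.
Suppose #327 ∉ archived: no assignment then satisfies all the clues, so #327 ∈ archived.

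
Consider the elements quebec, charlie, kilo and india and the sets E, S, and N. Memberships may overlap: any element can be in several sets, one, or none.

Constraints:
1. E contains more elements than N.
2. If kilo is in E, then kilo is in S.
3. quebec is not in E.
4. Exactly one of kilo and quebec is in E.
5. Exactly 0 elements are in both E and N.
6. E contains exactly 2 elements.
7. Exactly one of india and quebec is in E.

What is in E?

From (3): quebec ∉ E.
(4) (exactly one): kilo ∈ E.
(7) (exactly one): india ∈ E.
(2): kilo ∈ S.
(6): E already has 2, so the rest are out.

E = {india, kilo}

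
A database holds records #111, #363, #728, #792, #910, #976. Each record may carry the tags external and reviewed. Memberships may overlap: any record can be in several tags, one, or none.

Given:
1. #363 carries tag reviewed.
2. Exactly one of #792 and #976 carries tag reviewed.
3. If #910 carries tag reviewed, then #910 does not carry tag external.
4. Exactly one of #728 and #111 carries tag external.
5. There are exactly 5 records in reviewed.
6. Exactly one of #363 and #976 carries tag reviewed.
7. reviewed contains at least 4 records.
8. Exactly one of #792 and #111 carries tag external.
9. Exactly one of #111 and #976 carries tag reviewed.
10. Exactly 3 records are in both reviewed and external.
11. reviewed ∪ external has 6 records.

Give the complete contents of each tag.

external = {#363, #728, #792, #976}; reviewed = {#111, #363, #728, #792, #910}

From (1): #363 ∈ reviewed.
(6) (exactly one): #976 ∉ reviewed.
(9) (exactly one): #111 ∈ reviewed.
(2) (exactly one): #792 ∈ reviewed.
(5): only 5 candidates remain for reviewed, so all are in.
(3): #910 ∉ external.
Suppose #111 ∈ external: no assignment then satisfies all the clues, so #111 ∉ external.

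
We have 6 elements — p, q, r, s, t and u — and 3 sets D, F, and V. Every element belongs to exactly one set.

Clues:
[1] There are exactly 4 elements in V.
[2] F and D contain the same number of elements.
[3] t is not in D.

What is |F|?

1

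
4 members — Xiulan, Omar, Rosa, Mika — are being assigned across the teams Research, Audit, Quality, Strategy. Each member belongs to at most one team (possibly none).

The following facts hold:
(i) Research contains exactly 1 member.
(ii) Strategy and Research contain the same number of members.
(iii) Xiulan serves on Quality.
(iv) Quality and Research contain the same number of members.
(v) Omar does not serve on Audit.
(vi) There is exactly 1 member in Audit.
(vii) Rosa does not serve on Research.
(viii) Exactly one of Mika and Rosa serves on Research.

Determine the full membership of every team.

Research = {Mika}; Audit = {Rosa}; Quality = {Xiulan}; Strategy = {Omar}

From (iii): Xiulan ∈ Quality.
From (v): Omar ∉ Audit.
From (vii): Rosa ∉ Research.
(viii) (exactly one): Mika ∈ Research.
(i): Research already has 1, so the rest are out.
(vi): only 1 candidates remain for Audit, so all are in.
Suppose Omar ∈ Quality: no assignment then satisfies all the clues, so Omar ∉ Quality.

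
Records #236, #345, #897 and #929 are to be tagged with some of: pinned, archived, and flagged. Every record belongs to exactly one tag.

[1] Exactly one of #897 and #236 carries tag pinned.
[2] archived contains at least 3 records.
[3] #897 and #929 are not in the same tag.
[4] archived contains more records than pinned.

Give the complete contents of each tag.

pinned = {#897}; archived = {#236, #345, #929}; flagged = {}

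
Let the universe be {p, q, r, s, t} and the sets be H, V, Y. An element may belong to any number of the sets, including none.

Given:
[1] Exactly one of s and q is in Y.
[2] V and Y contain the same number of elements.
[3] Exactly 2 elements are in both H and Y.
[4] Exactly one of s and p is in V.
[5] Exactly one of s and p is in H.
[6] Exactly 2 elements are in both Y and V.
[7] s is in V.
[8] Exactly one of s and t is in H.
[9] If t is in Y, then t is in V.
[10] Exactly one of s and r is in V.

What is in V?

V = {q, s, t}

From (7): s ∈ V.
(4) (exactly one): p ∉ V.
(10) (exactly one): r ∉ V.
Suppose q ∉ V: no assignment then satisfies all the clues, so q ∈ V.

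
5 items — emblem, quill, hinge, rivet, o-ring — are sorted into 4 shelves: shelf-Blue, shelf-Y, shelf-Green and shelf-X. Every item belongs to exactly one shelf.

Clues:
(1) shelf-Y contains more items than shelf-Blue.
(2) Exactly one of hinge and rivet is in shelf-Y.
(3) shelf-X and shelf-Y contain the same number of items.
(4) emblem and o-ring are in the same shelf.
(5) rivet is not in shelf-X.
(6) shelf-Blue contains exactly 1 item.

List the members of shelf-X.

From (5): rivet ∉ shelf-X.
Suppose emblem ∉ shelf-X: no assignment then satisfies all the clues, so emblem ∈ shelf-X.

shelf-X = {emblem, o-ring}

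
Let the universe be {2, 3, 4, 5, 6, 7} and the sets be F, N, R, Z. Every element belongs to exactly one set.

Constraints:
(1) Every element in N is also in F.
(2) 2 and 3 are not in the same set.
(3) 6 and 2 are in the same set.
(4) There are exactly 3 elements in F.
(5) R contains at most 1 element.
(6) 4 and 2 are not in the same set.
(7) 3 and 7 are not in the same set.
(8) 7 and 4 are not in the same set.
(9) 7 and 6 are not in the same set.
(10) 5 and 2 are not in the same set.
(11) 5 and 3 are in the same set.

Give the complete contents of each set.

F = {3, 4, 5}; N = {}; R = {7}; Z = {2, 6}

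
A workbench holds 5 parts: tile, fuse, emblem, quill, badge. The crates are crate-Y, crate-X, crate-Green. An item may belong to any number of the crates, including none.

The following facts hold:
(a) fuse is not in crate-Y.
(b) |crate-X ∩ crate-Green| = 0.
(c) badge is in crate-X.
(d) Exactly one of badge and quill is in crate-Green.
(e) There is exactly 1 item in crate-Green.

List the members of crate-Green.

crate-Green = {quill}

From (a): fuse ∉ crate-Y.
From (c): badge ∈ crate-X.
Suppose tile ∈ crate-Green: no assignment then satisfies all the clues, so tile ∉ crate-Green.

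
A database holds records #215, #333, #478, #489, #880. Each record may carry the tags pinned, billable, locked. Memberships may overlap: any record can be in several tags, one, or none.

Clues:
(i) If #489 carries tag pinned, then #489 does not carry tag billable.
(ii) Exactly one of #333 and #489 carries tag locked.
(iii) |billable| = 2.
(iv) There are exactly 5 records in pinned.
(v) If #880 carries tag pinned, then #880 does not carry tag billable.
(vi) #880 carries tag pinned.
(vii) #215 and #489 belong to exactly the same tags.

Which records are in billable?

From (vi): #880 ∈ pinned.
(iv): only 5 candidates remain for pinned, so all are in.
(v): #880 ∉ billable.
(i): #489 ∉ billable.
(vii): #215 matches #489: #215 ∉ billable.
(iii): only 2 candidates remain for billable, so all are in.

billable = {#333, #478}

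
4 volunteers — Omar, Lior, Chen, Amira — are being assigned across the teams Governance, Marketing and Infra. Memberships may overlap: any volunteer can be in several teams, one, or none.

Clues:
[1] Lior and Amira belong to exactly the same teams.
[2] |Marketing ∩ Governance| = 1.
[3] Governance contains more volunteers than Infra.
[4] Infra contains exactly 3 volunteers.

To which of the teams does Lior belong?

Lior: Governance, Infra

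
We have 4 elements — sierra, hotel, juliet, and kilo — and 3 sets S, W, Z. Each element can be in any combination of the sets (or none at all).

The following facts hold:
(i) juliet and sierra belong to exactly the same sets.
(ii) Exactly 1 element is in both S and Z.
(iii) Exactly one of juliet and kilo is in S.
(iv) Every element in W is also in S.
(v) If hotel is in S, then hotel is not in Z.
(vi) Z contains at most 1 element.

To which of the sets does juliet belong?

juliet: none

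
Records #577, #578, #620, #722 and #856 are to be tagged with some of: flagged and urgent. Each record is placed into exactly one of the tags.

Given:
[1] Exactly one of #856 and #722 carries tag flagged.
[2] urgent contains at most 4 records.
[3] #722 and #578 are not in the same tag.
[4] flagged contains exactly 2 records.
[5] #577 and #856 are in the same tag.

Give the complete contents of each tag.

flagged = {#620, #722}; urgent = {#577, #578, #856}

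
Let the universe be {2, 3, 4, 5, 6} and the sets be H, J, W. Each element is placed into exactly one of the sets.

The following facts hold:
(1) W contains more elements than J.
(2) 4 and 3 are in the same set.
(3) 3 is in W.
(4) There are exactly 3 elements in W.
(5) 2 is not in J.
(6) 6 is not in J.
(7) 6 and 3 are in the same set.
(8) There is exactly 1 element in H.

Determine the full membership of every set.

H = {2}; J = {5}; W = {3, 4, 6}

From (3): 3 ∈ W.
From (5): 2 ∉ J.
From (6): 6 ∉ J.
(2): 4 matches 3: 4 ∉ H.
(2): 4 matches 3: 4 ∉ J.
(2): 4 matches 3: 4 ∈ W.
(7): 6 matches 3: 6 ∉ H.
(7): 6 matches 3: 6 ∈ W.
(4): W already has 3, so the rest are out.
Only one set left: 2 ∈ H.
(8): H already has 1, so the rest are out.
Only one set left: 5 ∈ J.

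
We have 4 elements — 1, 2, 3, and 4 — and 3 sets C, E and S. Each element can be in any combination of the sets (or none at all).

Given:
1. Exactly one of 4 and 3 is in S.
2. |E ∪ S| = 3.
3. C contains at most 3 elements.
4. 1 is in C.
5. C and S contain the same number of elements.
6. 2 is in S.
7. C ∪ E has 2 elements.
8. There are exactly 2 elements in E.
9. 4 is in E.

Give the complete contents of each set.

From (4): 1 ∈ C.
From (6): 2 ∈ S.
From (9): 4 ∈ E.
Suppose 1 ∉ E: no assignment then satisfies all the clues, so 1 ∈ E.

C = {1, 4}; E = {1, 4}; S = {2, 4}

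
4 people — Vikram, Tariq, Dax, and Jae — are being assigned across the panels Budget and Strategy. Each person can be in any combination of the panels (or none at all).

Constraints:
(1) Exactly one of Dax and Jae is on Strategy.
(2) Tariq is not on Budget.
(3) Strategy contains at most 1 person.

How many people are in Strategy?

1

From (2): Tariq ∉ Budget.
Suppose Vikram ∈ Strategy: no assignment then satisfies all the clues, so Vikram ∉ Strategy.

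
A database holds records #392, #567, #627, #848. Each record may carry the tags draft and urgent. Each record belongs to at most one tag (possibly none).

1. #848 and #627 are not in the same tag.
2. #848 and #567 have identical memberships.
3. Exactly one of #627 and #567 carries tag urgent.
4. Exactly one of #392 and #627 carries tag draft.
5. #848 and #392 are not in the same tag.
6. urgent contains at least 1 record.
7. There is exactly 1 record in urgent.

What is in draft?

draft = {#392}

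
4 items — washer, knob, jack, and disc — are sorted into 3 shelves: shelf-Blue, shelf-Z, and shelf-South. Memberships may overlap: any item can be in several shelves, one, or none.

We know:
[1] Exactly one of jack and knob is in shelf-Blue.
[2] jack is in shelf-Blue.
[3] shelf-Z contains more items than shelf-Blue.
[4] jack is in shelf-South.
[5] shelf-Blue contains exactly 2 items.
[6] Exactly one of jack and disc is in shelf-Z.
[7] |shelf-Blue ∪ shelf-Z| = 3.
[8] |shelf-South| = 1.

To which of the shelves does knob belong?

From (2): jack ∈ shelf-Blue.
From (4): jack ∈ shelf-South.
(1) (exactly one): knob ∉ shelf-Blue.
(8): shelf-South already has 1, so the rest are out.
Suppose knob ∉ shelf-Z: no assignment then satisfies all the clues, so knob ∈ shelf-Z.

knob: shelf-Z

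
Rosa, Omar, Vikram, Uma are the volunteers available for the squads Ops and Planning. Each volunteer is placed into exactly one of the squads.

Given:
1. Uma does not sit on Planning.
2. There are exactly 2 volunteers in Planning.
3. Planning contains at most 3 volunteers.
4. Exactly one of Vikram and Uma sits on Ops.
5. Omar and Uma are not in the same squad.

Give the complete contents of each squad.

Ops = {Rosa, Uma}; Planning = {Omar, Vikram}

From (1): Uma ∉ Planning.
Only one squad left: Uma ∈ Ops.
(4) (exactly one): Vikram ∉ Ops.
(5): Omar ∉ Ops.
Only one squad left: Omar ∈ Planning.
Only one squad left: Vikram ∈ Planning.
(2): Planning already has 2, so the rest are out.
Only one squad left: Rosa ∈ Ops.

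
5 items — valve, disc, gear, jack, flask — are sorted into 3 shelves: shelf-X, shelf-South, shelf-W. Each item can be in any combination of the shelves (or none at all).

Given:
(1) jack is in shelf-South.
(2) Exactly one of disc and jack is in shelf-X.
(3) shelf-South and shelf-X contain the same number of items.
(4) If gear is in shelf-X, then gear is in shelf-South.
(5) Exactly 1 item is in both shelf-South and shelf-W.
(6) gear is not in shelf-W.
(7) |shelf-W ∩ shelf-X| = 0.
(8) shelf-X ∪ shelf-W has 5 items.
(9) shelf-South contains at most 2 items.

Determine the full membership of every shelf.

From (1): jack ∈ shelf-South.
From (6): gear ∉ shelf-W.
Suppose valve ∈ shelf-X: no assignment then satisfies all the clues, so valve ∉ shelf-X.

shelf-X = {disc, gear}; shelf-South = {gear, jack}; shelf-W = {flask, jack, valve}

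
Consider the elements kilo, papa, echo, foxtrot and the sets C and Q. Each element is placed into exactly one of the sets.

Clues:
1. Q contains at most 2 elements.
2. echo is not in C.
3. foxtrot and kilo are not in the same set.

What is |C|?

2

From (2): echo ∉ C.
Only one set left: echo ∈ Q.
Suppose papa ∉ C: no assignment then satisfies all the clues, so papa ∈ C.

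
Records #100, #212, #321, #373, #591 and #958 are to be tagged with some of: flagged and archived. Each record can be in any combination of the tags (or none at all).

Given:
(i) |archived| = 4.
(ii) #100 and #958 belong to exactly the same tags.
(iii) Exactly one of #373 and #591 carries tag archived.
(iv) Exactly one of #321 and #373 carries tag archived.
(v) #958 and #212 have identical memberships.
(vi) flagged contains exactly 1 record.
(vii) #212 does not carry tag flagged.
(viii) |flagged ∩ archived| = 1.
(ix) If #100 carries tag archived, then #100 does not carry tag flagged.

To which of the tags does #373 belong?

From (vii): #212 ∉ flagged.
(v): #958 matches #212: #958 ∉ flagged.
(ii): #100 matches #958: #100 ∉ flagged.
Suppose #373 ∉ flagged: no assignment then satisfies all the clues, so #373 ∈ flagged.

#373: archived, flagged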